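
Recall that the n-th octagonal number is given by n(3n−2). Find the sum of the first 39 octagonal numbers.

Σ i(3i−2) = 3Σi² − 2Σi over i = 1..39.
Σi = 780 and Σi² = 20540.
3·20540 − 2·780 = 60060.

60060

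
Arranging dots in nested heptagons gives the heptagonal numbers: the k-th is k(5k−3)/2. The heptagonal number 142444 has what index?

Set n(5n−3)/2 = 142444, giving 5n² − 3n − 284888 = 0.
The discriminant is 9 + 40·142444 = 5697769, and √5697769 = 2387.
So n = (3 + 2387) / 10 = 2390/10 = 239.

239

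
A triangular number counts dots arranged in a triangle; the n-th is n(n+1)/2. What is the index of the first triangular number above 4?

3

Solve n(n+1)/2 > 4 for integer n.
The largest n with value ≤ 4 is 2 (since 3 ≤ 4 < 6), so the first above is n = 3, value 6.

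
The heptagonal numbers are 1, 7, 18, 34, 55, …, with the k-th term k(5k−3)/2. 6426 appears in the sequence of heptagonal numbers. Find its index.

Set n(5n−3)/2 = 6426, giving 5n² − 3n − 12852 = 0.
The discriminant is 9 + 40·6426 = 257049, and √257049 = 507.
So n = (3 + 507) / 10 = 510/10 = 51.

51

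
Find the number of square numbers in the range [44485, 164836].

196

The n-th square number is n².
Smallest index with value ≥ 44485: n = 211 (giving 44521).
Largest index with value ≤ 164836: n = 406 (giving 164836).
Indices 211 through 406: 196 terms.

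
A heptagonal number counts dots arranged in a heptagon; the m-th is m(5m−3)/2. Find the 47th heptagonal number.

5452

The 47th heptagonal number is n(5n−3)/2 with n = 47.
47·(5·47 − 3)/2 = 47·232/2 = 47·116 = 5452.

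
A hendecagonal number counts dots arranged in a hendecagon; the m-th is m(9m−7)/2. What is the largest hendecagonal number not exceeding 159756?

Solve n(9n−7)/2 ≤ 159756 for integer n.
n = 188 gives 158390 ≤ 159756, while n = 189 gives 160083 > 159756; so the answer is 158390.

158390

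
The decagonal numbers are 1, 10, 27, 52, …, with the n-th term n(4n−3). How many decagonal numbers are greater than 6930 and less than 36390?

53

The n-th decagonal number is n(4n−3).
Smallest index with value > 6930: n = 43 (giving 7267).
Largest index with value < 36390: n = 95 (giving 35815).
Indices 43 through 95: 53 terms.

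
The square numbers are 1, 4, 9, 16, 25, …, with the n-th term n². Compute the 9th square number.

81

The 9th square number is n² with n = 9.
9² = 81.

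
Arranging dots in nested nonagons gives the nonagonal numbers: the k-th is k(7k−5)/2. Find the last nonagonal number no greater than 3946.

3729

Solve n(7n−5)/2 ≤ 3946 for integer n.
n = 33 gives 3729 ≤ 3946, while n = 34 gives 3961 > 3946; so the answer is 3729.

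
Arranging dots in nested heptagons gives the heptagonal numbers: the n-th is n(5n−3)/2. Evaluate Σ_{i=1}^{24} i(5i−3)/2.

Σ i(5i−3)/2 = (5Σi² − 3Σi) / 2 over i = 1..24.
Σi = 300 and Σi² = 4900.
(5·4900 − 3·300) / 2 = 23600/2 = 11800.

11800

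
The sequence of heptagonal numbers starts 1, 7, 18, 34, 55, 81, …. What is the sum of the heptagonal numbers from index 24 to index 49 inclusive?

Σ i(5i−3)/2 = (5Σi² − 3Σi) / 2 over i = 24..49.
Σi = 1225 − 276 = 949 and Σi² = 40425 − 4324 = 36101.
(5·36101 − 3·949) / 2 = 177658/2 = 88829.

88829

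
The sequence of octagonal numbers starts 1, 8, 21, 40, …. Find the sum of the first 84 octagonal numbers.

596190

Σ i(3i−2) = 3Σi² − 2Σi over i = 1..84.
Σi = 3570 and Σi² = 201110.
3·201110 − 2·3570 = 596190.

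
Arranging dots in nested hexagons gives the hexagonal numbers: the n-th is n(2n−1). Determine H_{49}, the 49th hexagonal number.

The 49th hexagonal number is n(2n−1) with n = 49.
49·(2·49 − 1) = 49·97 = 4753.

4753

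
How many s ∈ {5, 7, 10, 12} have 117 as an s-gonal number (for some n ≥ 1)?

1

s = 5: P(5, 9) = 117. ✓
s = 7: P(7, 7) = 112 and P(7, 8) = 148; 117 is not s-gonal.
s = 10: P(10, 5) = 85 and P(10, 6) = 126; 117 is not s-gonal.
s = 12: P(12, 5) = 105 and P(12, 6) = 156; 117 is not s-gonal.
Hits: s ∈ {5} → 1.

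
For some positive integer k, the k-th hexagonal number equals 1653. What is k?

29

Set n(2n−1) = 1653, giving 2n² − n − 1653 = 0.
The discriminant is 1 + 8·1653 = 13225, and √13225 = 115.
So n = (1 + 115) / 4 = 116/4 = 29.
Check: 29·(2·29 − 1) = 1653. ✓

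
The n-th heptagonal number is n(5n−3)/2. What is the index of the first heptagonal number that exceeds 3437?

Solve n(5n−3)/2 > 3437 for integer n.
The largest n with value ≤ 3437 is 37 (since 3367 ≤ 3437 < 3553), so the first above is n = 38, value 3553.

38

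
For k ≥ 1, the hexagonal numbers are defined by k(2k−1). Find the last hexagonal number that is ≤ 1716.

1653

Solve n(2n−1) ≤ 1716 for integer n.
n = 29 gives 1653 ≤ 1716, while n = 30 gives 1770 > 1716; so the answer is 1653.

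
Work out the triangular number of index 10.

The 10th triangular number is n(n+1)/2 with n = 10.
10·11/2 = 110/2 = 55.

55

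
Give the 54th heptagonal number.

7209

The 54th heptagonal number is n(5n−3)/2 with n = 54.
54·(5·54 − 3)/2 = 54·267/2 = 7209.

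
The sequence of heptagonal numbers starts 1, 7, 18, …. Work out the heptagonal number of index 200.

99700

The 200th heptagonal number is n(5n−3)/2 with n = 200.
200·(5·200 − 3)/2 = 200·997/2 = 99700.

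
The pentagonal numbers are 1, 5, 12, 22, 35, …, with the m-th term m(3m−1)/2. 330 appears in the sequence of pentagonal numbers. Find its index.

Set n(3n−1)/2 = 330, giving 3n² − n − 660 = 0.
The discriminant is 1 + 24·330 = 7921, and √7921 = 89.
So n = (1 + 89) / 6 = 90/6 = 15.
Check: 15·(3·15 − 1)/2 = 330. ✓

15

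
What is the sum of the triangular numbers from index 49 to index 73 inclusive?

47925

Σ i(i+1)/2 = (Σi² + Σi) / 2 over i = 49..73.
Σi = 2701 − 1176 = 1525 and Σi² = 132349 − 38024 = 94325.
(1·94325 + 1·1525) / 2 = 95850/2 = 47925.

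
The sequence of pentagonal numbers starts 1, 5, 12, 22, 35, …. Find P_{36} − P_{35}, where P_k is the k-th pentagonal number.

106

Consecutive pentagonal numbers differ by 3n − 2: here 3·36 − 2 = 106.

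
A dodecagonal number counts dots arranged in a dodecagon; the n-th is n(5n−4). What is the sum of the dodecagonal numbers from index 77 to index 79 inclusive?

Σ i(5i−4) = 5Σi² − 4Σi over i = 77..79.
Σi = 3160 − 2926 = 234 and Σi² = 167480 − 149226 = 18254.
5·18254 − 4·234 = 90334.

90334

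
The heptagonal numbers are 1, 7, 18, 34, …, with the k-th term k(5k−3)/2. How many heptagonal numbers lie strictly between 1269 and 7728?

33

The n-th heptagonal number is n(5n−3)/2.
Smallest index with value > 1269: n = 23 (giving 1288).
Largest index with value < 7728: n = 55 (giving 7480).
Indices 23 through 55: 33 terms.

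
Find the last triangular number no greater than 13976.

Solve n(n+1)/2 ≤ 13976 for integer n.
n = 166 gives 13861 ≤ 13976, while n = 167 gives 14028 > 13976; so the answer is 13861.

13861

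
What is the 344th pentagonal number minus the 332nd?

12162

344·(3·344 − 1)/2 = 177332 and 332·(3·332 − 1)/2 = 165170.
Difference: 177332 − 165170 = 12162.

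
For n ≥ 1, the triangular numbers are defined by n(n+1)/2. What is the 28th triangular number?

The 28th triangular number is n(n+1)/2 with n = 28.
28·29/2 = 812/2 = 406.

406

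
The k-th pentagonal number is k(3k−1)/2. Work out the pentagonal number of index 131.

The 131st pentagonal number is n(3n−1)/2 with n = 131.
131·(3·131 − 1)/2 = 131·392/2 = 131·196 = 25676.

25676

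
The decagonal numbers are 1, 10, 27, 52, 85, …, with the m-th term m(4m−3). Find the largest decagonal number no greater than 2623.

Solve n(4n−3) ≤ 2623 for integer n.
n = 25 gives 2425 ≤ 2623, while n = 26 gives 2626 > 2623; so the answer is 2425.

2425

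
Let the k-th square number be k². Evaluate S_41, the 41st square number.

The 41st square number is n² with n = 41.
41² = 1681.

1681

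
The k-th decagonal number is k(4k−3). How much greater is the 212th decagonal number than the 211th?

Consecutive decagonal numbers differ by 8n − 7: here 8·212 − 7 = 1689.

1689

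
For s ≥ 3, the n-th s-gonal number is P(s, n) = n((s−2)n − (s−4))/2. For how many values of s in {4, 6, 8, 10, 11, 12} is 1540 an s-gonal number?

s = 4: P(4, 39) = 1521 and P(4, 40) = 1600; 1540 is not s-gonal.
s = 6: P(6, 28) = 1540. ✓
s = 8: P(8, 22) = 1408 and P(8, 23) = 1541; 1540 is not s-gonal.
s = 10: P(10, 20) = 1540. ✓
s = 11: P(11, 18) = 1395 and P(11, 19) = 1558; 1540 is not s-gonal.
s = 12: P(12, 17) = 1377 and P(12, 18) = 1548; 1540 is not s-gonal.
Hits: s ∈ {6, 10} → 2.

2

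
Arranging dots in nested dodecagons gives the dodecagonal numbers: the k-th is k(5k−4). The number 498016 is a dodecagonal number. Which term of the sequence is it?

Set n(5n−4) = 498016, giving 5n² − 4n − 498016 = 0.
The discriminant is 16 + 20·498016 = 9960336, and √9960336 = 3156.
So n = (4 + 3156) / 10 = 3160/10 = 316.

316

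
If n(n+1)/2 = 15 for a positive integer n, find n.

Set n(n+1)/2 = 15, giving n² + n − 30 = 0.
The discriminant is 1 + 8·15 = 121, and √121 = 11.
So n = (-1 + 11) / 2 = 10/2 = 5.
Check: 5·6/2 = 15. ✓

5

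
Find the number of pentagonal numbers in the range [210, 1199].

The n-th pentagonal number is n(3n−1)/2.
Smallest index with value ≥ 210: n = 12 (giving 210).
Largest index with value ≤ 1199: n = 28 (giving 1162).
Indices 12 through 28: 17 terms.

17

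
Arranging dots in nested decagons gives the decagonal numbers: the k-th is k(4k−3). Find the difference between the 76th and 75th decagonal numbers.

Consecutive decagonal numbers differ by 8n − 7: here 8·76 − 7 = 601.

601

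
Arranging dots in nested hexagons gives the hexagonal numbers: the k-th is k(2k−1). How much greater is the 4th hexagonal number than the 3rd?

Consecutive hexagonal numbers differ by 4n − 3: here 4·4 − 3 = 13.

13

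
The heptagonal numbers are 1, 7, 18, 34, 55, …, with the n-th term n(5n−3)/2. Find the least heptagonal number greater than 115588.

116316

Solve n(5n−3)/2 > 115588 for integer n.
The largest n with value ≤ 115588 is 215 (since 115240 ≤ 115588 < 116316), so the first above is n = 216, value 116316.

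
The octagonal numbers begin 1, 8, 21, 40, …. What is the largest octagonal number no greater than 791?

736

Solve n(3n−2) ≤ 791 for integer n.
n = 16 gives 736 ≤ 791, while n = 17 gives 833 > 791; so the answer is 736.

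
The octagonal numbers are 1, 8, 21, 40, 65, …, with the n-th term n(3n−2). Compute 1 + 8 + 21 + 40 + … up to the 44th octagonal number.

86130

Σ i(3i−2) = 3Σi² − 2Σi over i = 1..44.
Σi = 990 and Σi² = 29370.
3·29370 − 2·990 = 86130.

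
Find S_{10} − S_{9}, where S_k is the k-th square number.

19

n² − (n−1)² = 2n − 1, so 10² − 9² = 2·10 − 1 = 19.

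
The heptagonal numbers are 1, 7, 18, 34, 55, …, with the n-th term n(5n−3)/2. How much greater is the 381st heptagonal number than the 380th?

1901

Consecutive heptagonal numbers differ by 5n − 4: here 5·381 − 4 = 1901.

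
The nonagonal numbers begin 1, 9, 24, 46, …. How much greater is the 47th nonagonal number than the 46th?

323

Consecutive nonagonal numbers differ by 7n − 6: here 7·47 − 6 = 323.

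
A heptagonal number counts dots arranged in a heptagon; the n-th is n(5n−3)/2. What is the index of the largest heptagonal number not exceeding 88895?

188

Solve n(5n−3)/2 ≤ 88895 for integer n.
n = 188 gives 88078 ≤ 88895, while n = 189 gives 89019 > 88895; so the answer is index 188.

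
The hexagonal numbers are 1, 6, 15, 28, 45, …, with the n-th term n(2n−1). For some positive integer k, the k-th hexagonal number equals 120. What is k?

Set n(2n−1) = 120, giving 2n² − n − 120 = 0.
The discriminant is 1 + 8·120 = 961, and √961 = 31.
So n = (1 + 31) / 4 = 32/4 = 8.
Check: 8·(2·8 − 1) = 120. ✓

8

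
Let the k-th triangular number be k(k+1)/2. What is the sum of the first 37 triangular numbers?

9139

Σ i(i+1)/2 = (Σi² + Σi) / 2 over i = 1..37.
Σi = 703 and Σi² = 17575.
(1·17575 + 1·703) / 2 = 18278/2 = 9139.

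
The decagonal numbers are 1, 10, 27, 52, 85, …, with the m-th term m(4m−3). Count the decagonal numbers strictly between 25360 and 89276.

The n-th decagonal number is n(4n−3).
Smallest index with value > 25360: n = 81 (giving 26001).
Largest index with value < 89276: n = 149 (giving 88357).
Indices 81 through 149: 69 terms.

69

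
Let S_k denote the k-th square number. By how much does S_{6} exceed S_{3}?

27

6² = 36 and 3² = 9.
Difference: 36 − 9 = 27.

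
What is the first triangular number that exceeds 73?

78

Solve n(n+1)/2 > 73 for integer n.
The largest n with value ≤ 73 is 11 (since 66 ≤ 73 < 78), so the first above is n = 12, value 78.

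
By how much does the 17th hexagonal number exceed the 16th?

65

Consecutive hexagonal numbers differ by 4n − 3: here 4·17 − 3 = 65.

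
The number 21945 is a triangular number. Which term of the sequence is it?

Set n(n+1)/2 = 21945, giving n² + n − 43890 = 0.
The discriminant is 1 + 8·21945 = 175561, and √175561 = 419.
So n = (-1 + 419) / 2 = 418/2 = 209.

209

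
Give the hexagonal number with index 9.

The 9th hexagonal number is n(2n−1) with n = 9.
9·(2·9 − 1) = 9·17 = 153.

153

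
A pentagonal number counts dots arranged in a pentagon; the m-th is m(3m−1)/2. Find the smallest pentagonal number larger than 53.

70

Solve n(3n−1)/2 > 53 for integer n.
The largest n with value ≤ 53 is 6 (since 51 ≤ 53 < 70), so the first above is n = 7, value 70.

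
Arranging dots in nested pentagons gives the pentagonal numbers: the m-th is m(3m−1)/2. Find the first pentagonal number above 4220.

Solve n(3n−1)/2 > 4220 for integer n.
The largest n with value ≤ 4220 is 53 (since 4187 ≤ 4220 < 4347), so the first above is n = 54, value 4347.

4347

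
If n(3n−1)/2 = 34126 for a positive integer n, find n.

Set n(3n−1)/2 = 34126, giving 3n² − n − 68252 = 0.
The discriminant is 1 + 24·34126 = 819025, and √819025 = 905.
So n = (1 + 905) / 6 = 906/6 = 151.

151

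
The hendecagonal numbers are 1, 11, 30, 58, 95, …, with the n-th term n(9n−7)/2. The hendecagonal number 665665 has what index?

385

Set n(9n−7)/2 = 665665, giving 9n² − 7n − 1331330 = 0.
So n = (7 + 6923) / 18 = 6930/18 = 385.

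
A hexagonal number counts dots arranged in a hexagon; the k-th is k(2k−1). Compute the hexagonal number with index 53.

5565

The 53rd hexagonal number is n(2n−1) with n = 53.
53·(2·53 − 1) = 53·105 = 5565.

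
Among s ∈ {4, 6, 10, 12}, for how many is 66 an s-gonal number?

s = 4: P(4, 8) = 64 and P(4, 9) = 81; 66 is not s-gonal.
s = 6: P(6, 6) = 66. ✓
s = 10: P(10, 4) = 52 and P(10, 5) = 85; 66 is not s-gonal.
s = 12: P(12, 4) = 64 and P(12, 5) = 105; 66 is not s-gonal.
Hits: s ∈ {6} → 1.

1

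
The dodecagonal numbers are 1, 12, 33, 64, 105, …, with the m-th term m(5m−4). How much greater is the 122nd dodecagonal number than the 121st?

Consecutive dodecagonal numbers differ by 10n − 9: here 10·122 − 9 = 1211.

1211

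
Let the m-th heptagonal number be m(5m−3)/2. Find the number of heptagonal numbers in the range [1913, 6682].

The n-th heptagonal number is n(5n−3)/2.
Smallest index with value ≥ 1913: n = 28 (giving 1918).
Largest index with value ≤ 6682: n = 52 (giving 6682).
Indices 28 through 52: 25 terms.

25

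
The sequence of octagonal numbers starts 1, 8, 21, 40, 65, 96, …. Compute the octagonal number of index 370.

The 370th octagonal number is n(3n−2) with n = 370.
370·(3·370 − 2) = 370·1108 = 409960.

409960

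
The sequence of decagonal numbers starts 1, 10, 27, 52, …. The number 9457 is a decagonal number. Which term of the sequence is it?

Set n(4n−3) = 9457, giving 4n² − 3n − 9457 = 0.
The discriminant is 9 + 16·9457 = 151321, and √151321 = 389.
So n = (3 + 389) / 8 = 392/8 = 49.
Check: 49·(4·49 − 3) = 9457. ✓

49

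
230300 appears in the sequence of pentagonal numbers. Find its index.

Set n(3n−1)/2 = 230300, giving 3n² − n − 460600 = 0.
So n = (1 + 2351) / 6 = 2352/6 = 392.

392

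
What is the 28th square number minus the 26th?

108

28² = 784 and 26² = 676.
Difference: 784 − 676 = 108.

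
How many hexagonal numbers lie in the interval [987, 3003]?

The n-th hexagonal number is n(2n−1).
Smallest index with value ≥ 987: n = 23 (giving 1035).
Largest index with value ≤ 3003: n = 39 (giving 3003).
Indices 23 through 39: 17 terms.

17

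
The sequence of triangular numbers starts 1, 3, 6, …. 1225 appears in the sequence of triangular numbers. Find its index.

49

Set n(n+1)/2 = 1225, giving n² + n − 2450 = 0.
The discriminant is 1 + 8·1225 = 9801, and √9801 = 99.
So n = (-1 + 99) / 2 = 98/2 = 49.
Check: 49·50/2 = 1225. ✓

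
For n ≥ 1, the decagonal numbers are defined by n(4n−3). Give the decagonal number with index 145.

The 145th decagonal number is n(4n−3) with n = 145.
145·(4·145 − 3) = 145·577 = 83665.

83665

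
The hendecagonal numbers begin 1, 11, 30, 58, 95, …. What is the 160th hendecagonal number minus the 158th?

160·(9·160 − 7)/2 = 114640 and 158·(9·158 − 7)/2 = 111785.
Difference: 114640 − 111785 = 2855.

2855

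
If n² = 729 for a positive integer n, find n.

We need n² = 729, so n = √729 = 27.

27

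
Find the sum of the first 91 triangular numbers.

Σ i(i+1)/2 = (Σi² + Σi) / 2 over i = 1..91.
Σi = 4186 and Σi² = 255346.
(1·255346 + 1·4186) / 2 = 259532/2 = 129766.

129766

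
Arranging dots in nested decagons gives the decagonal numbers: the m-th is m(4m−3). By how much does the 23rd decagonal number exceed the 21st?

23·(4·23 − 3) = 2047 and 21·(4·21 − 3) = 1701.
Difference: 2047 − 1701 = 346.

346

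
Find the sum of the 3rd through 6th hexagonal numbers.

Σ i(2i−1) = 2Σi² − Σi over i = 3..6.
Σi = 21 − 3 = 18 and Σi² = 91 − 5 = 86.
2·86 − 1·18 = 154.

154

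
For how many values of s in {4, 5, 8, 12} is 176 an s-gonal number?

2

s = 4: P(4, 13) = 169 and P(4, 14) = 196; 176 is not s-gonal.
s = 5: P(5, 11) = 176. ✓
s = 8: P(8, 8) = 176. ✓
s = 12: P(12, 6) = 156 and P(12, 7) = 217; 176 is not s-gonal.
Hits: s ∈ {5, 8} → 2.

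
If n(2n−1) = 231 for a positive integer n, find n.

Set n(2n−1) = 231, giving 2n² − n − 231 = 0.
The discriminant is 1 + 8·231 = 1849, and √1849 = 43.
So n = (1 + 43) / 4 = 44/4 = 11.

11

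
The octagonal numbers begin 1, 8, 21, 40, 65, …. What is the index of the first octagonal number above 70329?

154

Solve n(3n−2) > 70329 for integer n.
The largest n with value ≤ 70329 is 153 (since 69921 ≤ 70329 < 70840), so the first above is n = 154, value 70840.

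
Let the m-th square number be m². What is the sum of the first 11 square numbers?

506

Σ_{i=1}^{11} i² = 11·12·23/6 = 506.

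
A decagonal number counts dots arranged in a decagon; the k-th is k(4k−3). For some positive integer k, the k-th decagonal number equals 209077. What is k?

229

Set n(4n−3) = 209077, giving 4n² − 3n − 209077 = 0.
The discriminant is 9 + 16·209077 = 3345241, and √3345241 = 1829.
So n = (3 + 1829) / 8 = 1832/8 = 229.
Check: 229·(4·229 − 3) = 209077. ✓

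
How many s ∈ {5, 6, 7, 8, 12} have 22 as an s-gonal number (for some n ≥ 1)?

s = 5: P(5, 4) = 22. ✓
s = 6: P(6, 3) = 15 and P(6, 4) = 28; 22 is not s-gonal.
s = 7: P(7, 3) = 18 and P(7, 4) = 34; 22 is not s-gonal.
s = 8: P(8, 3) = 21 and P(8, 4) = 40; 22 is not s-gonal.
s = 12: P(12, 2) = 12 and P(12, 3) = 33; 22 is not s-gonal.
Hits: s ∈ {5} → 1.

1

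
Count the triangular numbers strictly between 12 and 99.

The n-th triangular number is n(n+1)/2.
Smallest index with value > 12: n = 5 (giving 15).
Largest index with value < 99: n = 13 (giving 91).
Indices 5 through 13: 9 terms.

9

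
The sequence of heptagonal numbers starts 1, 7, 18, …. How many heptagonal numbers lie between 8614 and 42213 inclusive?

The n-th heptagonal number is n(5n−3)/2.
Smallest index with value ≥ 8614: n = 59 (giving 8614).
Largest index with value ≤ 42213: n = 130 (giving 42055).
Indices 59 through 130: 72 terms.

72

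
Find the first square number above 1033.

1089

Solve n² > 1033 for integer n.
The largest n with value ≤ 1033 is 32 (since 1024 ≤ 1033 < 1089), so the first above is n = 33, value 1089.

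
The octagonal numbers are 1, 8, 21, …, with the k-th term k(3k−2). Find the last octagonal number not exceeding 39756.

39445

Solve n(3n−2) ≤ 39756 for integer n.
n = 115 gives 39445 ≤ 39756, while n = 116 gives 40136 > 39756; so the answer is 39445.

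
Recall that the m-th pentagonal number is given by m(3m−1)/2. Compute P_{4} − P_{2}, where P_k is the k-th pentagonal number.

4·(3·4 − 1)/2 = 22 and 2·(3·2 − 1)/2 = 5.
Difference: 22 − 5 = 17.

17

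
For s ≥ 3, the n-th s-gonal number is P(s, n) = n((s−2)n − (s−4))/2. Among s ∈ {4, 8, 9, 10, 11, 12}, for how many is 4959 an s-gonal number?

1

s = 4: P(4, 70) = 4900 and P(4, 71) = 5041; 4959 is not s-gonal.
s = 8: P(8, 40) = 4720 and P(8, 41) = 4961; 4959 is not s-gonal.
s = 9: P(9, 38) = 4959. ✓
s = 10: P(10, 35) = 4795 and P(10, 36) = 5076; 4959 is not s-gonal.
s = 11: P(11, 33) = 4785 and P(11, 34) = 5083; 4959 is not s-gonal.
s = 12: P(12, 31) = 4681 and P(12, 32) = 4992; 4959 is not s-gonal.
Hits: s ∈ {9} → 1.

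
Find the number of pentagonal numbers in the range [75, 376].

9

The n-th pentagonal number is n(3n−1)/2.
Smallest index with value ≥ 75: n = 8 (giving 92).
Largest index with value ≤ 376: n = 16 (giving 376).
Indices 8 through 16: 9 terms.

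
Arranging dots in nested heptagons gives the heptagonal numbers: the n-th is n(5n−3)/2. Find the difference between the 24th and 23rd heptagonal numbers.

116

Consecutive heptagonal numbers differ by 5n − 4: here 5·24 − 4 = 116.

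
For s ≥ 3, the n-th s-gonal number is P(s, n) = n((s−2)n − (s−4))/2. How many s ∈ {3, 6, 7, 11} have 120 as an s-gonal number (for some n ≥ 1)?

2

s = 3: P(3, 15) = 120. ✓
s = 6: P(6, 8) = 120. ✓
s = 7: P(7, 7) = 112 and P(7, 8) = 148; 120 is not s-gonal.
s = 11: P(11, 5) = 95 and P(11, 6) = 141; 120 is not s-gonal.
Hits: s ∈ {3, 6} → 2.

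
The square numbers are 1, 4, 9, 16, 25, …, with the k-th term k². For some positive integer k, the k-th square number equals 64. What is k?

8

We need n² = 64, so n = √64 = 8.
Check: 8² = 64. ✓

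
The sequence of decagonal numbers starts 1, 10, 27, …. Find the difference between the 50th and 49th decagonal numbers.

393

Consecutive decagonal numbers differ by 8n − 7: here 8·50 − 7 = 393.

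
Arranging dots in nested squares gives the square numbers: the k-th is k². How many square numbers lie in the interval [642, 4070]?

The n-th square number is n².
Smallest index with value ≥ 642: n = 26 (giving 676).
Largest index with value ≤ 4070: n = 63 (giving 3969).
Indices 26 through 63: 38 terms.

38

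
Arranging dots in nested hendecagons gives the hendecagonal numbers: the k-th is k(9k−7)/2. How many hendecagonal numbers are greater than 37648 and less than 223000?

131

The n-th hendecagonal number is n(9n−7)/2.
Smallest index with value > 37648: n = 92 (giving 37766).
Largest index with value < 223000: n = 222 (giving 221001).
Indices 92 through 222: 131 terms.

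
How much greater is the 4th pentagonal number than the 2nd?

4·(3·4 − 1)/2 = 22 and 2·(3·2 − 1)/2 = 5.
Difference: 22 − 5 = 17.

17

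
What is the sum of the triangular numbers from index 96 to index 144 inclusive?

360640

Σ i(i+1)/2 = (Σi² + Σi) / 2 over i = 96..144.
Σi = 10440 − 4560 = 5880 and Σi² = 1005720 − 290320 = 715400.
(1·715400 + 1·5880) / 2 = 721280/2 = 360640.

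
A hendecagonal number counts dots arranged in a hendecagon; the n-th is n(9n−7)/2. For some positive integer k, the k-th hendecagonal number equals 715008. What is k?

399

Set n(9n−7)/2 = 715008, giving 9n² − 7n − 1430016 = 0.
The discriminant is 49 + 72·715008 = 51480625, and √51480625 = 7175.
So n = (7 + 7175) / 18 = 7182/18 = 399.
Check: 399·(9·399 − 7)/2 = 715008. ✓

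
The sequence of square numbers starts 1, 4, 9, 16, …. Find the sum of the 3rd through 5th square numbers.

50

Σ_{i=3}^{5} i² = 55 − 5 = 50.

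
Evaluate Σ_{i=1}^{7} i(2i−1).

252

Σ i(2i−1) = 2Σi² − Σi over i = 1..7.
Σi = 28 and Σi² = 140.
2·140 − 1·28 = 252.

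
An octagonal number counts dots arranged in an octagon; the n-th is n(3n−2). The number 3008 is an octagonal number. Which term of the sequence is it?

Set n(3n−2) = 3008, giving 3n² − 2n − 3008 = 0.
The discriminant is 4 + 12·3008 = 36100, and √36100 = 190.
So n = (2 + 190) / 6 = 192/6 = 32.
Check: 32·(3·32 − 2) = 3008. ✓

32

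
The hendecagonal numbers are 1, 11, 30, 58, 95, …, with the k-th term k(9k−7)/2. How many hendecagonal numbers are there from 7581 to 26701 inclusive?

36

The n-th hendecagonal number is n(9n−7)/2.
Smallest index with value ≥ 7581: n = 42 (giving 7791).
Largest index with value ≤ 26701: n = 77 (giving 26411).
Indices 42 through 77: 36 terms.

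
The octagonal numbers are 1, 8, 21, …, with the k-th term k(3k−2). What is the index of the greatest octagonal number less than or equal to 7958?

51

Solve n(3n−2) ≤ 7958 for integer n.
n = 51 gives 7701 ≤ 7958, while n = 52 gives 8008 > 7958; so the answer is index 51.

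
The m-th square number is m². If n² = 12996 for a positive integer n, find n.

114

We need n² = 12996, so n = √12996 = 114.
Check: 114² = 12996. ✓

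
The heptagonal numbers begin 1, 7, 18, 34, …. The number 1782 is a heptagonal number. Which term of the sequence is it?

27

Set n(5n−3)/2 = 1782, giving 5n² − 3n − 3564 = 0.
The discriminant is 9 + 40·1782 = 71289, and √71289 = 267.
So n = (3 + 267) / 10 = 270/10 = 27.
Check: 27·(5·27 − 3)/2 = 1782. ✓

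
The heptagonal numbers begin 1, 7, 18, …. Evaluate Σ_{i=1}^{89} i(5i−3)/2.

Σ i(5i−3)/2 = (5Σi² − 3Σi) / 2 over i = 1..89.
Σi = 4005 and Σi² = 238965.
(5·238965 − 3·4005) / 2 = 1182810/2 = 591405.

591405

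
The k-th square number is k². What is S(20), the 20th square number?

The 20th square number is n² with n = 20.
20² = 400.

400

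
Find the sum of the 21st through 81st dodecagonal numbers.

Σ i(5i−4) = 5Σi² − 4Σi over i = 21..81.
Σi = 3321 − 210 = 3111 and Σi² = 180441 − 2870 = 177571.
5·177571 − 4·3111 = 875411.

875411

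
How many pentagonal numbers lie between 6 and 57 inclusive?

4

The n-th pentagonal number is n(3n−1)/2.
Smallest index with value ≥ 6: n = 3 (giving 12).
Largest index with value ≤ 57: n = 6 (giving 51).
Indices 3 through 6: 4 terms.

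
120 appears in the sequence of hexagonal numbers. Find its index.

Set n(2n−1) = 120, giving 2n² − n − 120 = 0.
The discriminant is 1 + 8·120 = 961, and √961 = 31.
So n = (1 + 31) / 4 = 32/4 = 8.
Check: 8·(2·8 − 1) = 120. ✓

8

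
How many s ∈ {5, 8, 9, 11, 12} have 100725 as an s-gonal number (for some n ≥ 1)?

2

s = 5: P(5, 259) = 100492 and P(5, 260) = 101270; 100725 is not s-gonal.
s = 8: P(8, 183) = 100101 and P(8, 184) = 101200; 100725 is not s-gonal.
s = 9: P(9, 170) = 100725. ✓
s = 11: P(11, 150) = 100725. ✓
s = 12: P(12, 142) = 100252 and P(12, 143) = 101673; 100725 is not s-gonal.
Hits: s ∈ {9, 11} → 2.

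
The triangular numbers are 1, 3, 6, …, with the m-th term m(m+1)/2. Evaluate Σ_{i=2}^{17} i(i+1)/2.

Σ i(i+1)/2 = (Σi² + Σi) / 2 over i = 2..17.
Σi = 153 − 1 = 152 and Σi² = 1785 − 1 = 1784.
(1·1784 + 1·152) / 2 = 1936/2 = 968.

968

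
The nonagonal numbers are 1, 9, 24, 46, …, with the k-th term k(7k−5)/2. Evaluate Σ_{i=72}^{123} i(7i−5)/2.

1758458

Σ i(7i−5)/2 = (7Σi² − 5Σi) / 2 over i = 72..123.
Σi = 7626 − 2556 = 5070 and Σi² = 627874 − 121836 = 506038.
(7·506038 − 5·5070) / 2 = 3516916/2 = 1758458.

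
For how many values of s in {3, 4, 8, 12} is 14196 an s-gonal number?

1

s = 3: P(3, 168) = 14196. ✓
s = 4: P(4, 119) = 14161 and P(4, 120) = 14400; 14196 is not s-gonal.
s = 8: P(8, 69) = 14145 and P(8, 70) = 14560; 14196 is not s-gonal.
s = 12: P(12, 53) = 13833 and P(12, 54) = 14364; 14196 is not s-gonal.
Hits: s ∈ {3} → 1.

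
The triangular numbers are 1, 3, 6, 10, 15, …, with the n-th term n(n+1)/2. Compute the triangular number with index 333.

55611

The 333rd triangular number is n(n+1)/2 with n = 333.
333·334/2 = 111222/2 = 55611.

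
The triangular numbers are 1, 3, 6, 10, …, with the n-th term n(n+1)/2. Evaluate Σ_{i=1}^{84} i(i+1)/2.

Σ i(i+1)/2 = (Σi² + Σi) / 2 over i = 1..84.
Σi = 3570 and Σi² = 201110.
(1·201110 + 1·3570) / 2 = 204680/2 = 102340.

102340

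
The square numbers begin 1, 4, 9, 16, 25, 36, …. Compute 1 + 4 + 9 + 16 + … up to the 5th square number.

Σ_{i=1}^{5} i² = 5·6·11/6 = 55.

55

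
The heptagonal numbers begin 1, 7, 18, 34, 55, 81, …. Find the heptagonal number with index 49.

The 49th heptagonal number is n(5n−3)/2 with n = 49.
49·(5·49 − 3)/2 = 49·242/2 = 49·121 = 5929.

5929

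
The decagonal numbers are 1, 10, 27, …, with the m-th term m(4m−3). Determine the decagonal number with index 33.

The 33rd decagonal number is n(4n−3) with n = 33.
33·(4·33 − 3) = 33·129 = 4257.

4257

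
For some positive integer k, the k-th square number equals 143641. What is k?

We need n² = 143641, so n = √143641 = 379.
Check: 379² = 143641. ✓

379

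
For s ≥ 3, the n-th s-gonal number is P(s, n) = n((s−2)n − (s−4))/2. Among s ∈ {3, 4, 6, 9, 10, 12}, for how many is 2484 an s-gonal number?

1

s = 3: P(3, 69) = 2415 and P(3, 70) = 2485; 2484 is not s-gonal.
s = 4: P(4, 49) = 2401 and P(4, 50) = 2500; 2484 is not s-gonal.
s = 6: P(6, 35) = 2415 and P(6, 36) = 2556; 2484 is not s-gonal.
s = 9: P(9, 27) = 2484. ✓
s = 10: P(10, 25) = 2425 and P(10, 26) = 2626; 2484 is not s-gonal.
s = 12: P(12, 22) = 2332 and P(12, 23) = 2553; 2484 is not s-gonal.
Hits: s ∈ {9} → 1.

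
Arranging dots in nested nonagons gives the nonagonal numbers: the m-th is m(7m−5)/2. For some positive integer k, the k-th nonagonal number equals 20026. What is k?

Set n(7n−5)/2 = 20026, giving 7n² − 5n − 40052 = 0.
The discriminant is 25 + 56·20026 = 1121481, and √1121481 = 1059.
So n = (5 + 1059) / 14 = 1064/14 = 76.
Check: 76·(7·76 − 5)/2 = 20026. ✓

76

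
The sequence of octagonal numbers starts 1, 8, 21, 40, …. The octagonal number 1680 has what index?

Set n(3n−2) = 1680, giving 3n² − 2n − 1680 = 0.
So n = (2 + 142) / 6 = 144/6 = 24.

24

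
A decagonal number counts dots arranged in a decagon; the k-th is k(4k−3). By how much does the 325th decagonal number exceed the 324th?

Consecutive decagonal numbers differ by 8n − 7: here 8·325 − 7 = 2593.

2593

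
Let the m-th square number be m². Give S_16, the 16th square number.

256

16² = 256.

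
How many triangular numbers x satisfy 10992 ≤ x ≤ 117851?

337

The n-th triangular number is n(n+1)/2.
Smallest index with value ≥ 10992: n = 148 (giving 11026).
Largest index with value ≤ 117851: n = 484 (giving 117370).
Indices 148 through 484: 337 terms.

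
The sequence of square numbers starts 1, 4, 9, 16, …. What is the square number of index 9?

9² = 81.

81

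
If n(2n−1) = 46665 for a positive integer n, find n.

153

Set n(2n−1) = 46665, giving 2n² − n − 46665 = 0.
The discriminant is 1 + 8·46665 = 373321, and √373321 = 611.
So n = (1 + 611) / 4 = 612/4 = 153.
Check: 153·(2·153 − 1) = 46665. ✓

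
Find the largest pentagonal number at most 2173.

Solve n(3n−1)/2 ≤ 2173 for integer n.
n = 38 gives 2147 ≤ 2173, while n = 39 gives 2262 > 2173; so the answer is 2147.

2147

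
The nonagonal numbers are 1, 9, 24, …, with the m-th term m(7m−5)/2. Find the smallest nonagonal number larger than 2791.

Solve n(7n−5)/2 > 2791 for integer n.
The largest n with value ≤ 2791 is 28 (since 2674 ≤ 2791 < 2871), so the first above is n = 29, value 2871.

2871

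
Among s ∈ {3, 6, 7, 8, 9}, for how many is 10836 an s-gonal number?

1

s = 3: P(3, 146) = 10731 and P(3, 147) = 10878; 10836 is not s-gonal.
s = 6: P(6, 73) = 10585 and P(6, 74) = 10878; 10836 is not s-gonal.
s = 7: P(7, 66) = 10791 and P(7, 67) = 11122; 10836 is not s-gonal.
s = 8: P(8, 60) = 10680 and P(8, 61) = 11041; 10836 is not s-gonal.
s = 9: P(9, 56) = 10836. ✓
Hits: s ∈ {9} → 1.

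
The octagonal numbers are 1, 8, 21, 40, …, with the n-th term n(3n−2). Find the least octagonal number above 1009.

1045

Solve n(3n−2) > 1009 for integer n.
The largest n with value ≤ 1009 is 18 (since 936 ≤ 1009 < 1045), so the first above is n = 19, value 1045.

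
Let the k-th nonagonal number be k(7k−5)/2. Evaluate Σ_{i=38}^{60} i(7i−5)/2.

Σ i(7i−5)/2 = (7Σi² − 5Σi) / 2 over i = 38..60.
Σi = 1830 − 703 = 1127 and Σi² = 73810 − 17575 = 56235.
(7·56235 − 5·1127) / 2 = 388010/2 = 194005.

194005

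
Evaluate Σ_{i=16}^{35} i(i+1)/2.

Σ i(i+1)/2 = (Σi² + Σi) / 2 over i = 16..35.
Σi = 630 − 120 = 510 and Σi² = 14910 − 1240 = 13670.
(1·13670 + 1·510) / 2 = 14180/2 = 7090.

7090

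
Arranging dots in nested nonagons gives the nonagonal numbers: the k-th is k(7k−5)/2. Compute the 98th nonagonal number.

33369

The 98th nonagonal number is n(7n−5)/2 with n = 98.
98·(7·98 − 5)/2 = 98·681/2 = 33369.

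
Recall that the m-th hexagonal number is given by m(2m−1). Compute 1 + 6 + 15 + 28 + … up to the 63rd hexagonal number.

Σ i(2i−1) = 2Σi² − Σi over i = 1..63.
Σi = 2016 and Σi² = 85344.
2·85344 − 1·2016 = 168672.

168672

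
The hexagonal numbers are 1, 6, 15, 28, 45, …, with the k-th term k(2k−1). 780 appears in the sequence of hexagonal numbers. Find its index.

20

Set n(2n−1) = 780, giving 2n² − n − 780 = 0.
The discriminant is 1 + 8·780 = 6241, and √6241 = 79.
So n = (1 + 79) / 4 = 80/4 = 20.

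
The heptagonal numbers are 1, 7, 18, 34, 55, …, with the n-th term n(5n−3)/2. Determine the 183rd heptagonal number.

The 183rd heptagonal number is n(5n−3)/2 with n = 183.
183·(5·183 − 3)/2 = 183·912/2 = 183·456 = 83448.

83448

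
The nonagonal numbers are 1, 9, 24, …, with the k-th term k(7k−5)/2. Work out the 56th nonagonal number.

The 56th nonagonal number is n(7n−5)/2 with n = 56.
56·(7·56 − 5)/2 = 56·387/2 = 10836.

10836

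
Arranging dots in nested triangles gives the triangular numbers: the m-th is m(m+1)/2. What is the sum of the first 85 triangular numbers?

105995

Σ i(i+1)/2 = (Σi² + Σi) / 2 over i = 1..85.
Σi = 3655 and Σi² = 208335.
(1·208335 + 1·3655) / 2 = 211990/2 = 105995.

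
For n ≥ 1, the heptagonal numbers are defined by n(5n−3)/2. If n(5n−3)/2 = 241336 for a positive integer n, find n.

Set n(5n−3)/2 = 241336, giving 5n² − 3n − 482672 = 0.
So n = (3 + 3107) / 10 = 3110/10 = 311.

311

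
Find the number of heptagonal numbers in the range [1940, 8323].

The n-th heptagonal number is n(5n−3)/2.
Smallest index with value ≥ 1940: n = 29 (giving 2059).
Largest index with value ≤ 8323: n = 58 (giving 8323).
Indices 29 through 58: 30 terms.

30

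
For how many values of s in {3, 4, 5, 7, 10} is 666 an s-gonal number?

s = 3: P(3, 36) = 666. ✓
s = 4: P(4, 25) = 625 and P(4, 26) = 676; 666 is not s-gonal.
s = 5: P(5, 21) = 651 and P(5, 22) = 715; 666 is not s-gonal.
s = 7: P(7, 16) = 616 and P(7, 17) = 697; 666 is not s-gonal.
s = 10: P(10, 13) = 637 and P(10, 14) = 742; 666 is not s-gonal.
Hits: s ∈ {3} → 1.

1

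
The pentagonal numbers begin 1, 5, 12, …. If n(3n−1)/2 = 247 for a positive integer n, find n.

Set n(3n−1)/2 = 247, giving 3n² − n − 494 = 0.
The discriminant is 1 + 24·247 = 5929, and √5929 = 77.
So n = (1 + 77) / 6 = 78/6 = 13.

13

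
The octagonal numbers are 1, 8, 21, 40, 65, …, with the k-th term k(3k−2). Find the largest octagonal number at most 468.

Solve n(3n−2) ≤ 468 for integer n.
n = 12 gives 408 ≤ 468, while n = 13 gives 481 > 468; so the answer is 408.

408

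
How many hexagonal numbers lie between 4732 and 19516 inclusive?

51

The n-th hexagonal number is n(2n−1).
Smallest index with value ≥ 4732: n = 49 (giving 4753).
Largest index with value ≤ 19516: n = 99 (giving 19503).
Indices 49 through 99: 51 terms.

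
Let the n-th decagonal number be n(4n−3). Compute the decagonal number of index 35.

The 35th decagonal number is n(4n−3) with n = 35.
35·(4·35 − 3) = 35·137 = 4795.

4795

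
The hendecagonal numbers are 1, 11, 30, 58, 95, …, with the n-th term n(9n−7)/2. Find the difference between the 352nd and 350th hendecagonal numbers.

352·(9·352 − 7)/2 = 556336 and 350·(9·350 − 7)/2 = 550025.
Difference: 556336 − 550025 = 6311.

6311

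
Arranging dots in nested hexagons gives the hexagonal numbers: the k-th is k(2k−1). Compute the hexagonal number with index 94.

The 94th hexagonal number is n(2n−1) with n = 94.
94·(2·94 − 1) = 94·187 = 17578.

17578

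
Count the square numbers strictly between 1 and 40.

The n-th square number is n².
Smallest index with value > 1: n = 2 (giving 4).
Largest index with value < 40: n = 6 (giving 36).
Indices 2 through 6: 5 terms.

5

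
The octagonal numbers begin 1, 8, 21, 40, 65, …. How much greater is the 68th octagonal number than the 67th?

403

Consecutive octagonal numbers differ by 6n − 5: here 6·68 − 5 = 403.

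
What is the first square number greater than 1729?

Solve n² > 1729 for integer n.
The largest n with value ≤ 1729 is 41 (since 1681 ≤ 1729 < 1764), so the first above is n = 42, value 1764.

1764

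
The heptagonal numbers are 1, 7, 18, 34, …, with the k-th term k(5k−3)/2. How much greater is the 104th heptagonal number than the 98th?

104·(5·104 − 3)/2 = 26884 and 98·(5·98 − 3)/2 = 23863.
Difference: 26884 − 23863 = 3021.

3021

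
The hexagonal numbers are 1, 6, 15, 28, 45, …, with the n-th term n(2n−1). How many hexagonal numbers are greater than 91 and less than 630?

10

The n-th hexagonal number is n(2n−1).
Smallest index with value > 91: n = 8 (giving 120).
Largest index with value < 630: n = 17 (giving 561).
Indices 8 through 17: 10 terms.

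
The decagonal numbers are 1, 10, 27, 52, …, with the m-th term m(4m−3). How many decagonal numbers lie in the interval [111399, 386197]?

The n-th decagonal number is n(4n−3).
Smallest index with value ≥ 111399: n = 168 (giving 112392).
Largest index with value ≤ 386197: n = 311 (giving 385951).
Indices 168 through 311: 144 terms.

144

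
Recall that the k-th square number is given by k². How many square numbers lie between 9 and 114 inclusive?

8

The n-th square number is n².
Smallest index with value ≥ 9: n = 3 (giving 9).
Largest index with value ≤ 114: n = 10 (giving 100).
Indices 3 through 10: 8 terms.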